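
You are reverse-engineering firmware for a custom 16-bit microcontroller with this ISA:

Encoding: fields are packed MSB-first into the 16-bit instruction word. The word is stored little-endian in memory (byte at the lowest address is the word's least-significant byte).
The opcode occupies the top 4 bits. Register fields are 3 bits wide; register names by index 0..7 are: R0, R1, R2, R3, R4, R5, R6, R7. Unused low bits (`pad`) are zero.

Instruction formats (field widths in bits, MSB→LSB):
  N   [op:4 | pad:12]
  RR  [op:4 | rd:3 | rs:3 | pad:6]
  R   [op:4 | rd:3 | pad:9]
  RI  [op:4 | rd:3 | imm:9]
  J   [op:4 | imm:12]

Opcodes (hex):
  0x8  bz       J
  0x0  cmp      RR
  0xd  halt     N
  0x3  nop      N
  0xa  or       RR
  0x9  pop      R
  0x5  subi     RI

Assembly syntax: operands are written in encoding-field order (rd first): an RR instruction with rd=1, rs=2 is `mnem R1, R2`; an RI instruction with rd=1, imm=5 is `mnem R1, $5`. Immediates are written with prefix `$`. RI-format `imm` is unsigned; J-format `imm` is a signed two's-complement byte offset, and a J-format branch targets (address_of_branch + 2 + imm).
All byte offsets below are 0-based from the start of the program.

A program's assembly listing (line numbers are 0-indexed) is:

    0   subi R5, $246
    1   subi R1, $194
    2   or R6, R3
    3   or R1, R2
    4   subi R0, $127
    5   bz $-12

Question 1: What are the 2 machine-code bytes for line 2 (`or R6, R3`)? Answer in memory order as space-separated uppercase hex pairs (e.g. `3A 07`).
2. or fields op=0xa:4|rd=6:3|rs=3:3|pad=0:6 → word acc0h → c0 ac

C0 AC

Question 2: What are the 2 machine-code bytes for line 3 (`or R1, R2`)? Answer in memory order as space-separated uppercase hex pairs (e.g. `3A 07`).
line 3 (or): pack op=0xa:4|rd=1:3|rs=2:3|pad=0:6 = 0xa280; little→ 80 a2

80 A2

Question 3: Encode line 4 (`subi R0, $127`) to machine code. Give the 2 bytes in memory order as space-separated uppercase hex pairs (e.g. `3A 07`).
7F 50

line 4 (subi): pack op=0x5:4|rd=0:3|imm=127:9 = 0x507f; little→ 7f 50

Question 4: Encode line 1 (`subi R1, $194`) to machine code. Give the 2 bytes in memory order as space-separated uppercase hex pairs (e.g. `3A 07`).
C2 52

1. subi fields op=0x5:4|rd=1:3|imm=194:9 → word 52c2h → c2 52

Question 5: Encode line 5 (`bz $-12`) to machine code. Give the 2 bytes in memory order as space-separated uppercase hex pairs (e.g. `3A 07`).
F4 8F

line 5 (bz): pack op=0x8:4|imm=-12:12 = 0x8ff4; little→ f4 8f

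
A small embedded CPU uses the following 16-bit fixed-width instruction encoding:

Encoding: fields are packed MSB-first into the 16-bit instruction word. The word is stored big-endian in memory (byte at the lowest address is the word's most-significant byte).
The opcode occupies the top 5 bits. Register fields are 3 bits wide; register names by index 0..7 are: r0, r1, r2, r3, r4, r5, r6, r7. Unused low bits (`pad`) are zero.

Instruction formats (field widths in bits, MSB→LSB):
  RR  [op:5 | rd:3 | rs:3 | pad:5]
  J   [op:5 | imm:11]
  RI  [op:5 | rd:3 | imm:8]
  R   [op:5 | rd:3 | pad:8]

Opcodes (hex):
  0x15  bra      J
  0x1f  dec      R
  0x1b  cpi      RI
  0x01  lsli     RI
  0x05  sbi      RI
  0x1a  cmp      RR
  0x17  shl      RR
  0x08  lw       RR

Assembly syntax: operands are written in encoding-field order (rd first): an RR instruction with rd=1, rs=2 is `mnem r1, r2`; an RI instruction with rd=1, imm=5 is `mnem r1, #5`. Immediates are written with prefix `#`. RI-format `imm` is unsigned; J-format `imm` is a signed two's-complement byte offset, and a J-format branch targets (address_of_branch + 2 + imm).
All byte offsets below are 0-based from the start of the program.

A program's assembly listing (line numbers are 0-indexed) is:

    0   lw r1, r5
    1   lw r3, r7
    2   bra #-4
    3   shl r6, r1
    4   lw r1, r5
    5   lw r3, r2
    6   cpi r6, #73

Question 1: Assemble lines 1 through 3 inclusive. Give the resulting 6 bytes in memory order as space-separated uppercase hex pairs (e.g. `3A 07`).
line 1 (lw): pack op=0x8:5|rd=3:3|rs=7:3|pad=0:5 = 0x43e0; big→ 43 e0
line 2 (bra): pack op=0x15:5|imm=-4:11 = 0xaffc; big→ af fc
line 3 (shl): pack op=0x17:5|rd=6:3|rs=1:3|pad=0:5 = 0xbe20; big→ be 20

43 E0 AF FC BE 20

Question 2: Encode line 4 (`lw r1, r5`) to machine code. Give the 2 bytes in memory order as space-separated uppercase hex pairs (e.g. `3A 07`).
41 A0

line 4 (lw): pack op=0x8:5|rd=1:3|rs=5:3|pad=0:5 = 0x41a0; big→ 41 a0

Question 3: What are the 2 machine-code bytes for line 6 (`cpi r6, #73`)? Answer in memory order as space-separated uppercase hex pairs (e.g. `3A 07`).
line 6 (cpi): pack op=0x1b:5|rd=6:3|imm=73:8 = 0xde49; big→ de 49

DE 49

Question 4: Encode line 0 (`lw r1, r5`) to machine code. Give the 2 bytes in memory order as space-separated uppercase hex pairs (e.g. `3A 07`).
line 0 (lw): pack op=0x8:5|rd=1:3|rs=5:3|pad=0:5 = 0x41a0; big→ 41 a0

41 A0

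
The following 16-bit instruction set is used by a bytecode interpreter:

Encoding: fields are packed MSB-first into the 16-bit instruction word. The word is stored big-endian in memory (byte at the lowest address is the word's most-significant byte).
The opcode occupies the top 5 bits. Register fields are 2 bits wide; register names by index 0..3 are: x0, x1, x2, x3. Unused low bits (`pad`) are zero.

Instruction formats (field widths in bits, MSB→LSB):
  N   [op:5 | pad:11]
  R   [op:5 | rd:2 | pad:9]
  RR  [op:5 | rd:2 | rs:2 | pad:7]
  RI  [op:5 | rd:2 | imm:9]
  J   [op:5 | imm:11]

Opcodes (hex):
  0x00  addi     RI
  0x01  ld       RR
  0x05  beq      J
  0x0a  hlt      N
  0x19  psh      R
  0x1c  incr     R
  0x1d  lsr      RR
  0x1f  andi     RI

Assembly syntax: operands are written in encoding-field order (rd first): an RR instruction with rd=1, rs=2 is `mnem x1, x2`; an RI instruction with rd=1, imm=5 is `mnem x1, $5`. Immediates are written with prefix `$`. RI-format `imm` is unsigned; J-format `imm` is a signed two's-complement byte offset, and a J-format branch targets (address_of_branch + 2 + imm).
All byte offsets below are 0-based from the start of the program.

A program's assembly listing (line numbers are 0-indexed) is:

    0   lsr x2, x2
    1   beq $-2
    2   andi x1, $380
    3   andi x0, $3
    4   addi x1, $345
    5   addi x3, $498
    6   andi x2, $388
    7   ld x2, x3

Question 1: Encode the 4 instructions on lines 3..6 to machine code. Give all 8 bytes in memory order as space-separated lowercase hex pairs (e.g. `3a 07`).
L3: andi op=0x1f:5|rd=0:2|imm=3:9 ⇒ 0xf803 ⇒ big f8 03
L4: addi op=0x0:5|rd=1:2|imm=345:9 ⇒ 0x0359 ⇒ big 03 59
L5: addi op=0x0:5|rd=3:2|imm=498:9 ⇒ 0x07f2 ⇒ big 07 f2
L6: andi op=0x1f:5|rd=2:2|imm=388:9 ⇒ 0xfd84 ⇒ big fd 84

f8 03 03 59 07 f2 fd 84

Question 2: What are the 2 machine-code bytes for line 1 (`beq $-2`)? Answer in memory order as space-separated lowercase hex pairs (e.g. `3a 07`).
1. beq fields op=0x5:5|imm=-2:11 → word 2ffeh → 2f fe

2f fe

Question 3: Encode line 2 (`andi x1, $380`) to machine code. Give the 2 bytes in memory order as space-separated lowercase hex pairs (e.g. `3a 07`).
fb 7c

L2: andi op=0x1f:5|rd=1:2|imm=380:9 ⇒ 0xfb7c ⇒ big fb 7c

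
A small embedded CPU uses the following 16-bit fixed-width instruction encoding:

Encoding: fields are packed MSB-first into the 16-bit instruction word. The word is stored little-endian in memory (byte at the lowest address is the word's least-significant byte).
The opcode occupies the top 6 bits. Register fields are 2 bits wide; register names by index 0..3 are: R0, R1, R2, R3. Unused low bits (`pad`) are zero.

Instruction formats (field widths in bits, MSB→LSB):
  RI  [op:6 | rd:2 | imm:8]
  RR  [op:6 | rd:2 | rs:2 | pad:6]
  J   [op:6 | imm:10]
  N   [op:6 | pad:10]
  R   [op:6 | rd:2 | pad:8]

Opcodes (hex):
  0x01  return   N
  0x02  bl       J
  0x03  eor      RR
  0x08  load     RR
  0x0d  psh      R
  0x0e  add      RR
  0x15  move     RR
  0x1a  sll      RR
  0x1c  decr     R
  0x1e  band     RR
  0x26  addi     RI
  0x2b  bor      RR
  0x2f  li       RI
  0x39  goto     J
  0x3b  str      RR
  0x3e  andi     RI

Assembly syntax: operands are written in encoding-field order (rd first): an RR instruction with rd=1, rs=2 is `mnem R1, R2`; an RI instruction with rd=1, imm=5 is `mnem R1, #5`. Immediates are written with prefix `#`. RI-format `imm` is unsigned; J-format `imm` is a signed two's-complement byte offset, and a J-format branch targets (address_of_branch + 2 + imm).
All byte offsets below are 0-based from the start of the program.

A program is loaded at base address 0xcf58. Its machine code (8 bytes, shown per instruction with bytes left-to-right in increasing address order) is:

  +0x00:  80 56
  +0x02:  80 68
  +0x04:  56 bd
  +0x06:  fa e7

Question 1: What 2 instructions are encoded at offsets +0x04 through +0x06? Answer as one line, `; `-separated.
[04] 56 bd → 0xbd56
  op=0xbd56>>10=0x2f ⇒ li (RI)
  [9:8] rd=1 = R1
  [7:0] imm=86 = #86
[06] fa e7 → 0xe7fa
  op=0xe7fa>>10=0x39 ⇒ goto (J)
  [9:0] imm=1018 (s10→-6) = #-6

li R1, #86; goto #-6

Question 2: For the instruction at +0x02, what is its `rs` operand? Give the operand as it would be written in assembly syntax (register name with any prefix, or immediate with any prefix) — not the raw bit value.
+0x02: 80 68 ⇒ word 0x6880 (little)
  opcode bits[15:10]=0x1a: sll/RR
  rd: (w>>8)&0x3=0x0 → R0
  rs: (w>>6)&0x3=0x2 → R2

R2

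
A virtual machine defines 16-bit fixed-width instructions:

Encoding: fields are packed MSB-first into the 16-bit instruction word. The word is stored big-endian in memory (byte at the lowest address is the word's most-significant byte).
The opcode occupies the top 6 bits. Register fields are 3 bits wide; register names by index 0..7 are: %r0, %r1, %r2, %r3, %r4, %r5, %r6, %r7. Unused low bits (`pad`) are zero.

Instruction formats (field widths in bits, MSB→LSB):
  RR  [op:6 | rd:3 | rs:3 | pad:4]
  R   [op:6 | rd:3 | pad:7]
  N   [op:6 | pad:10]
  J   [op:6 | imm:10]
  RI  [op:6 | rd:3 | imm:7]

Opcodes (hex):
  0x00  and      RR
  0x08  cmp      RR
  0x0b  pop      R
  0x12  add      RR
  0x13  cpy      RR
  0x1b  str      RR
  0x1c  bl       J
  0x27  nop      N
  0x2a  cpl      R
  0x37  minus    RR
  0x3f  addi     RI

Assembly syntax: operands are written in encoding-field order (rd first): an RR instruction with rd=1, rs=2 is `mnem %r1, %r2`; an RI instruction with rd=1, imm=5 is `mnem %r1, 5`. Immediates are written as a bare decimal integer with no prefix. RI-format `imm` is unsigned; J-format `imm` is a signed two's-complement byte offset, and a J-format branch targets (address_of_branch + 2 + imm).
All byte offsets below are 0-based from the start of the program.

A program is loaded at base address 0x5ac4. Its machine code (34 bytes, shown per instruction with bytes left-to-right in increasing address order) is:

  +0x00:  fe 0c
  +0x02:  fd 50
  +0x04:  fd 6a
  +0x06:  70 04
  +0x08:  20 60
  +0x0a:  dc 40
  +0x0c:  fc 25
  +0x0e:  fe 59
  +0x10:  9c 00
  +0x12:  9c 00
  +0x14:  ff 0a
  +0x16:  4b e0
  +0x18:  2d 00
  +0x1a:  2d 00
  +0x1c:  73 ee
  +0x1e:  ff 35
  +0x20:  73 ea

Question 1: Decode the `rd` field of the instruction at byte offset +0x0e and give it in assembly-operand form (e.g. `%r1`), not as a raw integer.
+0x0e: fe 59 ⇒ word 0xfe59 (big)
  op=0xfe59>>10=0x3f ⇒ addi (RI)
  rd@[9:7]=0x4 ⇒ %r4
  imm@[6:0]=0x59 ⇒ 89

%r4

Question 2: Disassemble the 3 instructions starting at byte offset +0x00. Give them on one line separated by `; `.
addi %r4, 12; addi %r2, 80; addi %r2, 106

+0x00: fe 0c ⇒ word 0xfe0c (big)
  top 6b → 0x3f → addi [RI]
  rd: (w>>7)&0x7=0x4 → %r4
  imm: (w>>0)&0x7f=0xc → 12
+0x02: fd 50 ⇒ word 0xfd50 (big)
  top 6b → 0x3f → addi [RI]
  rd: (w>>7)&0x7=0x2 → %r2
  imm: (w>>0)&0x7f=0x50 → 80
+0x04: fd 6a ⇒ word 0xfd6a (big)
  top 6b → 0x3f → addi [RI]
  rd: (w>>7)&0x7=0x2 → %r2
  imm: (w>>0)&0x7f=0x6a → 106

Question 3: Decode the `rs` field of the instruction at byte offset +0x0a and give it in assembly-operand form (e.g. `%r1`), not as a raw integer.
+0x0a: dc 40 ⇒ word 0xdc40 (big)
  top 6b → 0x37 → minus [RR]
  rd: (w>>7)&0x7=0x0 → %r0
  rs: (w>>4)&0x7=0x4 → %r4

%r4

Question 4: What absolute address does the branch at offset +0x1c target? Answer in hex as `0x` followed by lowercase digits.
off 0x1c: read 73 ee as big → 0x73ee
  op=0x73ee>>10=0x1c ⇒ bl (J)
  imm@[9:0]=0x3ee (s10→-18) ⇒ -18
  target = base 0x5ac4 + off 0x1c + 2 + imm -18 = 0x5ad0

0x5ad0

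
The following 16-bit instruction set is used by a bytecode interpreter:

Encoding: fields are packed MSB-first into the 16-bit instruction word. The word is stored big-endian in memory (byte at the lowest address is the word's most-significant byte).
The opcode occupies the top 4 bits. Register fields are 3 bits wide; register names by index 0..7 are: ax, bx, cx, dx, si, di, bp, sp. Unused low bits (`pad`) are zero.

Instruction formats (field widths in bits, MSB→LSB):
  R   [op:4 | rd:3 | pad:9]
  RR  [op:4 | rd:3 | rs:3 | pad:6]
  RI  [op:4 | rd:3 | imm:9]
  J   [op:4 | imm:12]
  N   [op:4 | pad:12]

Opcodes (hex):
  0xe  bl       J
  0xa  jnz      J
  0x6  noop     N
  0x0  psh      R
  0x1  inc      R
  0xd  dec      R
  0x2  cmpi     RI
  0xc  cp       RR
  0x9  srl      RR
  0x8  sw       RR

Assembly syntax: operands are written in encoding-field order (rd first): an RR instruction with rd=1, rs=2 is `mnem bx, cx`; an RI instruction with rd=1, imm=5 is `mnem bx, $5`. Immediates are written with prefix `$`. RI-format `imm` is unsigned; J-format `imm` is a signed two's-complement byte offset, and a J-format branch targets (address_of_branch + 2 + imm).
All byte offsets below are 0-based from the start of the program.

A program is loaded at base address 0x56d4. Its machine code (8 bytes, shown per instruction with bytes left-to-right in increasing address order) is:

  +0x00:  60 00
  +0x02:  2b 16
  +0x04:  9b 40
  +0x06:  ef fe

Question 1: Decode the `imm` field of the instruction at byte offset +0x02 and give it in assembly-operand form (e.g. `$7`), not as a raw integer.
+0x02: 2b 16 ⇒ word 0x2b16 (big)
  opcode bits[15:12]=0x2: cmpi/RI
  rd: (w>>9)&0x7=0x5 → di
  imm: (w>>0)&0x1ff=0x116 → $278

$278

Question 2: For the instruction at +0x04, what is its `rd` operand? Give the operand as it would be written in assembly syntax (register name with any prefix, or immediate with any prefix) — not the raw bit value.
di

@+04  big-endian(9b 40) = 0x9b40
  op=0x9b40>>12=0x9 ⇒ srl (RR)
  [11:9] rd=5 = di
  [8:6] rs=5 = di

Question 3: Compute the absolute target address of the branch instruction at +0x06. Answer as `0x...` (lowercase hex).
0x56da

off 0x06: read ef fe as big → 0xeffe
  op=0xeffe>>12=0xe ⇒ bl (J)
  imm@[11:0]=0xffe (s12→-2) ⇒ $-2
  target = base 0x56d4 + off 0x06 + 2 + imm -2 = 0x56da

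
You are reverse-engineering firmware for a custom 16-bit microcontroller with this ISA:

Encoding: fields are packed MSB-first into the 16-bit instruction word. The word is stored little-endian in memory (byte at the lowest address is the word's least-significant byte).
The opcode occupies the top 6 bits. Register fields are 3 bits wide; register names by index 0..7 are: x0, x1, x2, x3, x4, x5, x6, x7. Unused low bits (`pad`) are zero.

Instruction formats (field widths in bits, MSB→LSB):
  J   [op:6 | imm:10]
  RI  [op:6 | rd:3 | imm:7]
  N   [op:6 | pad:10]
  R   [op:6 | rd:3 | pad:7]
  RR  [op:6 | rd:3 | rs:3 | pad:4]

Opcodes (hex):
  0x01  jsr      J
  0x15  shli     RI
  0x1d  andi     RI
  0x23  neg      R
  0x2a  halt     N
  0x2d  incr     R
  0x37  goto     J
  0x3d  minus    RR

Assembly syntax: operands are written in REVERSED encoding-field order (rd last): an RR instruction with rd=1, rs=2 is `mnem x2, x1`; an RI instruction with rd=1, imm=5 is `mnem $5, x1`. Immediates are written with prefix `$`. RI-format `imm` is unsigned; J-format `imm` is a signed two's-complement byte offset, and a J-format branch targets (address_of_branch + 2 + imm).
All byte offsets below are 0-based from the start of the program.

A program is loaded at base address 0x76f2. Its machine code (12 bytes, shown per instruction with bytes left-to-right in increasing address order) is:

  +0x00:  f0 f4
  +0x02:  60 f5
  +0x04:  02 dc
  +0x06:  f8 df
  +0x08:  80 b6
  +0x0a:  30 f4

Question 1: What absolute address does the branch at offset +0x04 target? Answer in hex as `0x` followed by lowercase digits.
off 0x04: read 02 dc as little → 0xdc02
  op=0xdc02>>10=0x37 ⇒ goto (J)
  imm: (w>>0)&0x3ff=0x2 → $2
  target = base 0x76f2 + off 0x04 + 2 + imm 2 = 0x76fa

0x76fa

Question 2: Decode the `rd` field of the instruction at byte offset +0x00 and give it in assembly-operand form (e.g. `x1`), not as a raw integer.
x1

off 0x00: read f0 f4 as little → 0xf4f0
  top 6b → 0x3d → minus [RR]
  rd@[9:7]=0x1 ⇒ x1
  rs@[6:4]=0x7 ⇒ x7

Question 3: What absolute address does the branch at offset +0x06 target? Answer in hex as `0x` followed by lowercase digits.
0x76f2

[06] f8 df → 0xdff8
  op=0xdff8>>10=0x37 ⇒ goto (J)
  imm: (w>>0)&0x3ff=0x3f8 (s10→-8) → $-8
  target = base 0x76f2 + off 0x06 + 2 + imm -8 = 0x76f2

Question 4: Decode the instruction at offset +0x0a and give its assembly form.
@+0a  little-endian(30 f4) = 0xf430
  op=0xf430>>10=0x3d ⇒ minus (RR)
  rd@[9:7]=0x0 ⇒ x0
  rs@[6:4]=0x3 ⇒ x3

minus x3, x0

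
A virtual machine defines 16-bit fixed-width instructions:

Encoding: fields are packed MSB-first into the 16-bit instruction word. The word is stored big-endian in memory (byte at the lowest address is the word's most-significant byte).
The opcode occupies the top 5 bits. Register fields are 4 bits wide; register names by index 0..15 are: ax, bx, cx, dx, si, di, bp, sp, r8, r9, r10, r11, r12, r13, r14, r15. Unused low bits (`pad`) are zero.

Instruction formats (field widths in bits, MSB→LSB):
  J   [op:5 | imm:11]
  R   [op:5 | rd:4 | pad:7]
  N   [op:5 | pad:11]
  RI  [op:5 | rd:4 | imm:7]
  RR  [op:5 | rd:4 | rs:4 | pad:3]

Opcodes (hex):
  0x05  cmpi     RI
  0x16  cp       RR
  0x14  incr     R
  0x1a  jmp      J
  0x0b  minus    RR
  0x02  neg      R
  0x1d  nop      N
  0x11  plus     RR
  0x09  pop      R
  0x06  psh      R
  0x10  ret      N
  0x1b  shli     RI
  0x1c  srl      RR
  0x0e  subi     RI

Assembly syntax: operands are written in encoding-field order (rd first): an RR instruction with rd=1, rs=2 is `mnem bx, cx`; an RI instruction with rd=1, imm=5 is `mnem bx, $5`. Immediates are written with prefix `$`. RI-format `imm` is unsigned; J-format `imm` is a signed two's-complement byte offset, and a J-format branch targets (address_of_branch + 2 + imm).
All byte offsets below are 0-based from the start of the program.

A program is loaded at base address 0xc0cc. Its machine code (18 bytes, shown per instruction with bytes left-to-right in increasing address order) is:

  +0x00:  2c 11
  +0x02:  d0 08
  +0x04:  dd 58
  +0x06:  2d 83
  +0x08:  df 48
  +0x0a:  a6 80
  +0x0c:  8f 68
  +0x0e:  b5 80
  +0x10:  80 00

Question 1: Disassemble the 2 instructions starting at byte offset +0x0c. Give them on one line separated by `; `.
plus r14, r13; cp r11, ax

+0x0c: 8f 68 ⇒ word 0x8f68 (big)
  op=0x8f68>>11=0x11 ⇒ plus (RR)
  rd@[10:7]=0xe ⇒ r14
  rs@[6:3]=0xd ⇒ r13
+0x0e: b5 80 ⇒ word 0xb580 (big)
  op=0xb580>>11=0x16 ⇒ cp (RR)
  rd@[10:7]=0xb ⇒ r11
  rs@[6:3]=0x0 ⇒ ax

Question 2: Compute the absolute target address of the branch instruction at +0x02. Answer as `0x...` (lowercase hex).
[02] d0 08 → 0xd008
  top 5b → 0x1a → jmp [J]
  imm@[10:0]=0x8 ⇒ $8
  target = base 0xc0cc + off 0x02 + 2 + imm 8 = 0xc0d8

0xc0d8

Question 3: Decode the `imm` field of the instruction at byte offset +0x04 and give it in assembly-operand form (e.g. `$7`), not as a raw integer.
off 0x04: read dd 58 as big → 0xdd58
  op=0xdd58>>11=0x1b ⇒ shli (RI)
  rd@[10:7]=0xa ⇒ r10
  imm@[6:0]=0x58 ⇒ $88

$88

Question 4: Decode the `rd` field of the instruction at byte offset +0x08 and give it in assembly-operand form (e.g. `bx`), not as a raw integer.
r14

@+08  big-endian(df 48) = 0xdf48
  opcode bits[15:11]=0x1b: shli/RI
  rd: (w>>7)&0xf=0xe → r14
  imm: (w>>0)&0x7f=0x48 → $72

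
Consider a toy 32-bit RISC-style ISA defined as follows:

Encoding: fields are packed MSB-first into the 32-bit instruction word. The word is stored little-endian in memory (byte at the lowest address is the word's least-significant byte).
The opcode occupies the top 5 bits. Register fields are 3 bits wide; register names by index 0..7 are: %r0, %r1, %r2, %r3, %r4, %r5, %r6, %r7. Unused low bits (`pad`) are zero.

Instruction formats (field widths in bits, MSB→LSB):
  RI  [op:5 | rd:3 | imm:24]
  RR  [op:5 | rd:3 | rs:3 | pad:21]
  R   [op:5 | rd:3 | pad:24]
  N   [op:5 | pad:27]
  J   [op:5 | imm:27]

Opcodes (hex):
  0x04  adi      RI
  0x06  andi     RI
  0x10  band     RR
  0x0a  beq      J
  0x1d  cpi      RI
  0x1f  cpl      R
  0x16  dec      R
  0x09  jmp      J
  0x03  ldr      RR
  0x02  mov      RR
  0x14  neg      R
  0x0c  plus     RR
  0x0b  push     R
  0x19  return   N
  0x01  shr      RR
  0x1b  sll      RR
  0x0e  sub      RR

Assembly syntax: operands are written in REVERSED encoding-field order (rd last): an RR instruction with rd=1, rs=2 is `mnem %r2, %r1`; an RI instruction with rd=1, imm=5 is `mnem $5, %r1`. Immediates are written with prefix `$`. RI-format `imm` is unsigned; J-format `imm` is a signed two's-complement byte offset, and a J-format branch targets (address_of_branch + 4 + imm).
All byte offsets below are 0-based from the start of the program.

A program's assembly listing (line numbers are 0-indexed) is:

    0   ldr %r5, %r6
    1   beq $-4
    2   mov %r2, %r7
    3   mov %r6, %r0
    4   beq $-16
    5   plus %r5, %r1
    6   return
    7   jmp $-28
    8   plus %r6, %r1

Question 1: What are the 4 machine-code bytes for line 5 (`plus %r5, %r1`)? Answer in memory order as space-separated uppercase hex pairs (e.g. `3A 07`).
line 5 (plus): pack op=0xc:5|rd=1:3|rs=5:3|pad=0:21 = 0x61a00000; little→ 00 00 a0 61

00 00 A0 61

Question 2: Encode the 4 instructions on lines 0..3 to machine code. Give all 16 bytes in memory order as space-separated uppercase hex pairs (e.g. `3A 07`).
L0: ldr op=0x3:5|rd=6:3|rs=5:3|pad=0:21 ⇒ 0x1ea00000 ⇒ little 00 00 a0 1e
L1: beq op=0xa:5|imm=-4:27 ⇒ 0x57fffffc ⇒ little fc ff ff 57
L2: mov op=0x2:5|rd=7:3|rs=2:3|pad=0:21 ⇒ 0x17400000 ⇒ little 00 00 40 17
L3: mov op=0x2:5|rd=0:3|rs=6:3|pad=0:21 ⇒ 0x10c00000 ⇒ little 00 00 c0 10

00 00 A0 1E FC FF FF 57 00 00 40 17 00 00 C0 10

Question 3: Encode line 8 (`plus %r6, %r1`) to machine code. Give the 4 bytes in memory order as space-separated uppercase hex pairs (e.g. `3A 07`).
L8: plus op=0xc:5|rd=1:3|rs=6:3|pad=0:21 ⇒ 0x61c00000 ⇒ little 00 00 c0 61

00 00 C0 61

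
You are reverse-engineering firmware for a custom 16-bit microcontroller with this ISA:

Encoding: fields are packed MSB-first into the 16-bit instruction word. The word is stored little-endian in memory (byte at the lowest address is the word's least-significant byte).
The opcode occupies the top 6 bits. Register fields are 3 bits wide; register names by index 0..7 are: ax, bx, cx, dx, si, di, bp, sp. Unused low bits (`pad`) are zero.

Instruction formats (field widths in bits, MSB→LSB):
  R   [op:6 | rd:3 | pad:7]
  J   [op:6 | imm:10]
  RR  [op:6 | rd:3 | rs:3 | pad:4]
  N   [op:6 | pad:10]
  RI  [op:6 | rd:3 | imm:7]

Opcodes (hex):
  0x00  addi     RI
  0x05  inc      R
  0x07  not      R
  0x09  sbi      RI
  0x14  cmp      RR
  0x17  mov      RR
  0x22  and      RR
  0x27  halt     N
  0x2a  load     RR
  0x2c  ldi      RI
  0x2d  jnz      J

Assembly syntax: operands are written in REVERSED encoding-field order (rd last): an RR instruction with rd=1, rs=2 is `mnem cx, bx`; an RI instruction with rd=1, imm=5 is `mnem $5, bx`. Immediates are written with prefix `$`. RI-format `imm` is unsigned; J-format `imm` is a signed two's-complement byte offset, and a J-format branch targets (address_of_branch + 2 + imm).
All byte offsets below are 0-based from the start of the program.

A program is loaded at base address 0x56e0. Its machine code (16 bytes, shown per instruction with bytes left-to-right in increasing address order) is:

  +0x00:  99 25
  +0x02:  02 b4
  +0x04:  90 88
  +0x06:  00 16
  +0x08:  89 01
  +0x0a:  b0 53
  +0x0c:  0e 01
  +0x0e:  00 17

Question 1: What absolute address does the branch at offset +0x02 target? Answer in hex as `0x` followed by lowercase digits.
0x56e6

+0x02: 02 b4 ⇒ word 0xb402 (little)
  opcode bits[15:10]=0x2d: jnz/J
  imm: (w>>0)&0x3ff=0x2 → $2
  target = base 0x56e0 + off 0x02 + 2 + imm 2 = 0x56e6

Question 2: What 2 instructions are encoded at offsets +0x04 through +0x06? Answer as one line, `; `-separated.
and bx, bx; inc si

@+04  little-endian(90 88) = 0x8890
  op=0x8890>>10=0x22 ⇒ and (RR)
  rd@[9:7]=0x1 ⇒ bx
  rs@[6:4]=0x1 ⇒ bx
@+06  little-endian(00 16) = 0x1600
  op=0x1600>>10=0x5 ⇒ inc (R)
  rd@[9:7]=0x4 ⇒ si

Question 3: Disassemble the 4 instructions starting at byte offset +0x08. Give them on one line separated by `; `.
[08] 89 01 → 0x0189
  op=0x0189>>10=0x0 ⇒ addi (RI)
  rd@[9:7]=0x3 ⇒ dx
  imm@[6:0]=0x9 ⇒ $9
[0a] b0 53 → 0x53b0
  op=0x53b0>>10=0x14 ⇒ cmp (RR)
  rd@[9:7]=0x7 ⇒ sp
  rs@[6:4]=0x3 ⇒ dx
[0c] 0e 01 → 0x010e
  op=0x010e>>10=0x0 ⇒ addi (RI)
  rd@[9:7]=0x2 ⇒ cx
  imm@[6:0]=0xe ⇒ $14
[0e] 00 17 → 0x1700
  op=0x1700>>10=0x5 ⇒ inc (R)
  rd@[9:7]=0x6 ⇒ bp

addi $9, dx; cmp dx, sp; addi $14, cx; inc bp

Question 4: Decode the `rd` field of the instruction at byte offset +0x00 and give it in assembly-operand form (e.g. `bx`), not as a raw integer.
dx

off 0x00: read 99 25 as little → 0x2599
  op=0x2599>>10=0x9 ⇒ sbi (RI)
  rd: (w>>7)&0x7=0x3 → dx
  imm: (w>>0)&0x7f=0x19 → $25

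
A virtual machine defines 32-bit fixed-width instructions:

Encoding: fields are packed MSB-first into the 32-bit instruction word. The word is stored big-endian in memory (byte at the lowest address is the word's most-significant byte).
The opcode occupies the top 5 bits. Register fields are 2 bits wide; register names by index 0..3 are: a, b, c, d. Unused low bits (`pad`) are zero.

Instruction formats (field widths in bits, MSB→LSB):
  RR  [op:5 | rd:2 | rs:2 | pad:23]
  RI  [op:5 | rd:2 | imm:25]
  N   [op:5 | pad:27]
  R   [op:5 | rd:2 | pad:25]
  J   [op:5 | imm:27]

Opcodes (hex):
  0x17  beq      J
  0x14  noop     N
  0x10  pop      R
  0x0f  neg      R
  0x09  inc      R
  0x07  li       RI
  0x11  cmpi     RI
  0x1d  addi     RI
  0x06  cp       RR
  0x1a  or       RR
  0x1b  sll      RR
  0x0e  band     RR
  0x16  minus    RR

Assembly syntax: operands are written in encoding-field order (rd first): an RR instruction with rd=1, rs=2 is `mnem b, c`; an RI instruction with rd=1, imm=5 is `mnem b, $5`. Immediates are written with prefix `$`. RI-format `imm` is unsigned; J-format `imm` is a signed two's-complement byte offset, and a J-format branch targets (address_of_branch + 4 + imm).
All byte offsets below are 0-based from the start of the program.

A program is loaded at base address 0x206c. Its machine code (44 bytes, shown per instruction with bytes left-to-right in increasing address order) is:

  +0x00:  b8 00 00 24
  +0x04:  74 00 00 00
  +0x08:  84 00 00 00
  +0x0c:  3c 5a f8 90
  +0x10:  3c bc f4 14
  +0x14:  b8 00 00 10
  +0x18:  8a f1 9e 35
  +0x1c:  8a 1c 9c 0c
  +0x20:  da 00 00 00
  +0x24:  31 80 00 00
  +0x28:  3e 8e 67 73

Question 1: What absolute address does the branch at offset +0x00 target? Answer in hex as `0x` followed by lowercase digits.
0x2094

@+00  big-endian(b8 00 00 24) = 0xb8000024
  op=0xb8000024>>27=0x17 ⇒ beq (J)
  imm: (w>>0)&0x7ffffff=0x24 → $36
  target = base 0x206c + off 0x00 + 4 + imm 36 = 0x2094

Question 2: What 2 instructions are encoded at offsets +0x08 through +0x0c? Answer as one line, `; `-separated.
pop c; li c, $5961872

+0x08: 84 00 00 00 ⇒ word 0x84000000 (big)
  opcode bits[31:27]=0x10: pop/R
  [26:25] rd=2 = c
+0x0c: 3c 5a f8 90 ⇒ word 0x3c5af890 (big)
  opcode bits[31:27]=0x7: li/RI
  [26:25] rd=2 = c
  [24:0] imm=5961872 = $5961872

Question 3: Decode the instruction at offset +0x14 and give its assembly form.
off 0x14: read b8 00 00 10 as big → 0xb8000010
  op=0xb8000010>>27=0x17 ⇒ beq (J)
  [26:0] imm=16 = $16

beq $16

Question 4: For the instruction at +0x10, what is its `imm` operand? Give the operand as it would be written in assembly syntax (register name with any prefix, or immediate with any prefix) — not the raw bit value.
+0x10: 3c bc f4 14 ⇒ word 0x3cbcf414 (big)
  top 5b → 0x7 → li [RI]
  rd@[26:25]=0x2 ⇒ c
  imm@[24:0]=0xbcf414 ⇒ $12383252

$12383252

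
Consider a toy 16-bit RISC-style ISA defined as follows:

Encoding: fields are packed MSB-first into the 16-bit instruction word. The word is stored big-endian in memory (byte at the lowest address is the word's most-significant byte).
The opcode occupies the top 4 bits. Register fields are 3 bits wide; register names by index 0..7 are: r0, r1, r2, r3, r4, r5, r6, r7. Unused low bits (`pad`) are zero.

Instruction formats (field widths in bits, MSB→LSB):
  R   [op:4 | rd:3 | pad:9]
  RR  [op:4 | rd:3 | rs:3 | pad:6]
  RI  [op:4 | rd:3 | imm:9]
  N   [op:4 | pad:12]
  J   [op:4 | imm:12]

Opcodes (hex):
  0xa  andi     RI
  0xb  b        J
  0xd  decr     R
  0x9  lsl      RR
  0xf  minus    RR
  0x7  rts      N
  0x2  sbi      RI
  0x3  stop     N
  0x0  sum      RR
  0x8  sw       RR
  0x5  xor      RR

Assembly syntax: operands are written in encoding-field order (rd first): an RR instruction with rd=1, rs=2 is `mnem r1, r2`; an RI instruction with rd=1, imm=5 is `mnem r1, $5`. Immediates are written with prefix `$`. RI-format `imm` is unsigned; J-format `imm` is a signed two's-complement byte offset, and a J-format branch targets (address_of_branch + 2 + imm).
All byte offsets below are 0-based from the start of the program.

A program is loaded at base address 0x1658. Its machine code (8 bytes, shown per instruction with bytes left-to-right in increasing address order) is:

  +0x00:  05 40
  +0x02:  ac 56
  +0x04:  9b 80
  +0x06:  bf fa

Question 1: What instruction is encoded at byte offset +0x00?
+0x00: 05 40 ⇒ word 0x0540 (big)
  top 4b → 0x0 → sum [RR]
  rd@[11:9]=0x2 ⇒ r2
  rs@[8:6]=0x5 ⇒ r5

sum r2, r5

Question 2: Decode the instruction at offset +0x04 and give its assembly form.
lsl r5, r6

off 0x04: read 9b 80 as big → 0x9b80
  opcode bits[15:12]=0x9: lsl/RR
  [11:9] rd=5 = r5
  [8:6] rs=6 = r6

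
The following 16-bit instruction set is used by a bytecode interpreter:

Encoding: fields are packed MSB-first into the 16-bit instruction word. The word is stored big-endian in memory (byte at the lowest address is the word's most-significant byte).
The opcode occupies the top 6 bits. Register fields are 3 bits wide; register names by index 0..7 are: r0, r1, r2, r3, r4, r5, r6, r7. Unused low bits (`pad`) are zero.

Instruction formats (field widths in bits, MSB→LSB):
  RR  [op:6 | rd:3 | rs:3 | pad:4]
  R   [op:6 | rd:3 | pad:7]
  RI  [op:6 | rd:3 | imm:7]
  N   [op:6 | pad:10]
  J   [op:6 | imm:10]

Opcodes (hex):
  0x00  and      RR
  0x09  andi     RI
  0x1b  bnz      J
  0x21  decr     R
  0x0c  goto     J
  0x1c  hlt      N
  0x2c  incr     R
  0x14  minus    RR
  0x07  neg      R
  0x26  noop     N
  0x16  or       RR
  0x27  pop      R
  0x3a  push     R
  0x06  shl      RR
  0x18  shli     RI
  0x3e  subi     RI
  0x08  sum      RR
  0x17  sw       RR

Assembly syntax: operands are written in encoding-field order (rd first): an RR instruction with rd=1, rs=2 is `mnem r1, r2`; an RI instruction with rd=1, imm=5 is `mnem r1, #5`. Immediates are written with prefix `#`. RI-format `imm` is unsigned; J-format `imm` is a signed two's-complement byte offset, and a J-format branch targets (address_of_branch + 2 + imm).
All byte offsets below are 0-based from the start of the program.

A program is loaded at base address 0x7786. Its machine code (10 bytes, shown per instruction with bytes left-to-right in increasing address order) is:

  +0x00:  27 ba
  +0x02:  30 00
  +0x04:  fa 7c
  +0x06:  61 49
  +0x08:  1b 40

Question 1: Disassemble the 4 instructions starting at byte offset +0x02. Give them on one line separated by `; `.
goto #0; subi r4, #124; shli r2, #73; shl r6, r4

@+02  big-endian(30 00) = 0x3000
  top 6b → 0xc → goto [J]
  imm@[9:0]=0x0 ⇒ #0
@+04  big-endian(fa 7c) = 0xfa7c
  top 6b → 0x3e → subi [RI]
  rd@[9:7]=0x4 ⇒ r4
  imm@[6:0]=0x7c ⇒ #124
@+06  big-endian(61 49) = 0x6149
  top 6b → 0x18 → shli [RI]
  rd@[9:7]=0x2 ⇒ r2
  imm@[6:0]=0x49 ⇒ #73
@+08  big-endian(1b 40) = 0x1b40
  top 6b → 0x6 → shl [RR]
  rd@[9:7]=0x6 ⇒ r6
  rs@[6:4]=0x4 ⇒ r4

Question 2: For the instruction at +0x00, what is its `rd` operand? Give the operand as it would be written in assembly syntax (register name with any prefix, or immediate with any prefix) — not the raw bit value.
r7

[00] 27 ba → 0x27ba
  op=0x27ba>>10=0x9 ⇒ andi (RI)
  rd: (w>>7)&0x7=0x7 → r7
  imm: (w>>0)&0x7f=0x3a → #58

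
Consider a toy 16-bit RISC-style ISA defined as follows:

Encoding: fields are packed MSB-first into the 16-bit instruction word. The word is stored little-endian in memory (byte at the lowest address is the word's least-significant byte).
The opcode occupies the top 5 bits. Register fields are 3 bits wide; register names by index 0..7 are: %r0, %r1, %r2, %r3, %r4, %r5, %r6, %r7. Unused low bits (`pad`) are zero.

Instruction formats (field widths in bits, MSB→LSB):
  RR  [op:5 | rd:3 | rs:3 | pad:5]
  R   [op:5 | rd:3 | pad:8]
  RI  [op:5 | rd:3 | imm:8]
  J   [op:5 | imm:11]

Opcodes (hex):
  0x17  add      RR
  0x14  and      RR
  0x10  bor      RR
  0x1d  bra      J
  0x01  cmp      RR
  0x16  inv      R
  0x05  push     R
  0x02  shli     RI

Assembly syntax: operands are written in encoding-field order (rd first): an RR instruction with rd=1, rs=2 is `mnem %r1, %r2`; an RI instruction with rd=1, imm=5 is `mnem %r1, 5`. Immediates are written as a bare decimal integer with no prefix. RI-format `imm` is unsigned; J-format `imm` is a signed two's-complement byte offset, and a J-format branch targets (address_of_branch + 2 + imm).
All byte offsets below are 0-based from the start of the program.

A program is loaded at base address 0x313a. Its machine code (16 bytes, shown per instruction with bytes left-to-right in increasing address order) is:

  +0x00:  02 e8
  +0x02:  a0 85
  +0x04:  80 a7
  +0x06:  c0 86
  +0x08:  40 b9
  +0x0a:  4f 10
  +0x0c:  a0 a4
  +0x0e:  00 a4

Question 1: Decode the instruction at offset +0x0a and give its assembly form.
+0x0a: 4f 10 ⇒ word 0x104f (little)
  top 5b → 0x2 → shli [RI]
  [10:8] rd=0 = %r0
  [7:0] imm=79 = 79

shli %r0, 79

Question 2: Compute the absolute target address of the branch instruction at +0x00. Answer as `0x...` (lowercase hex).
0x313e

off 0x00: read 02 e8 as little → 0xe802
  opcode bits[15:11]=0x1d: bra/J
  imm@[10:0]=0x2 ⇒ 2
  target = base 0x313a + off 0x00 + 2 + imm 2 = 0x313e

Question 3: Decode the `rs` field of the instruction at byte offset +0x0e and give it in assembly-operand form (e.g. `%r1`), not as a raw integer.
%r0

@+0e  little-endian(00 a4) = 0xa400
  opcode bits[15:11]=0x14: and/RR
  rd@[10:8]=0x4 ⇒ %r4
  rs@[7:5]=0x0 ⇒ %r0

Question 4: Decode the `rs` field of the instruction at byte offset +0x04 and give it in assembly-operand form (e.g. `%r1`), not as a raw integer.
%r4

[04] 80 a7 → 0xa780
  opcode bits[15:11]=0x14: and/RR
  [10:8] rd=7 = %r7
  [7:5] rs=4 = %r4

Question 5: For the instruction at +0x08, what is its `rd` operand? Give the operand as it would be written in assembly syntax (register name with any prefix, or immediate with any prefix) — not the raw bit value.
%r1

+0x08: 40 b9 ⇒ word 0xb940 (little)
  opcode bits[15:11]=0x17: add/RR
  rd@[10:8]=0x1 ⇒ %r1
  rs@[7:5]=0x2 ⇒ %r2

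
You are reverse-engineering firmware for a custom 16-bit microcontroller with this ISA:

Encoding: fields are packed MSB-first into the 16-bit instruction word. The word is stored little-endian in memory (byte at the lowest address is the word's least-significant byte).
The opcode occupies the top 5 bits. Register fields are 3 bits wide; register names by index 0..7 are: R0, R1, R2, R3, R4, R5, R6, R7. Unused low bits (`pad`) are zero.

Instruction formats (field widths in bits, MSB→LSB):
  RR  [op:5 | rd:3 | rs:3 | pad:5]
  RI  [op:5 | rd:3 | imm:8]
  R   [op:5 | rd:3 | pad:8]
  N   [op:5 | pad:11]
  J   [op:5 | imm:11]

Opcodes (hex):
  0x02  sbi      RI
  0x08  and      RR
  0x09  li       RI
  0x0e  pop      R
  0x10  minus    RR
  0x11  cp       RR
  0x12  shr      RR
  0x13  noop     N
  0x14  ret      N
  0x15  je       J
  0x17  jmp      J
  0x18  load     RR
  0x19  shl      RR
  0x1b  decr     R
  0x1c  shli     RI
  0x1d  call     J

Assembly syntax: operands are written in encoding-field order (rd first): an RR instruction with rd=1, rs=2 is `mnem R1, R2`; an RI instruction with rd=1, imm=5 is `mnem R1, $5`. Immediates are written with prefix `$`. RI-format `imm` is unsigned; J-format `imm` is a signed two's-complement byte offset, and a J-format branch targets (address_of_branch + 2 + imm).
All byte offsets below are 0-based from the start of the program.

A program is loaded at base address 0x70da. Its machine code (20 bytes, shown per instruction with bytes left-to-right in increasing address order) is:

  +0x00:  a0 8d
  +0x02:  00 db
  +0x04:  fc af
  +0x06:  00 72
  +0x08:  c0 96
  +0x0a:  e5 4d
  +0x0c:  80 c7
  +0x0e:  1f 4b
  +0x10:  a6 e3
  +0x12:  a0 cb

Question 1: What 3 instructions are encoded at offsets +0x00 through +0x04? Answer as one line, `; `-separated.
off 0x00: read a0 8d as little → 0x8da0
  top 5b → 0x11 → cp [RR]
  rd@[10:8]=0x5 ⇒ R5
  rs@[7:5]=0x5 ⇒ R5
off 0x02: read 00 db as little → 0xdb00
  top 5b → 0x1b → decr [R]
  rd@[10:8]=0x3 ⇒ R3
off 0x04: read fc af as little → 0xaffc
  top 5b → 0x15 → je [J]
  imm@[10:0]=0x7fc (s11→-4) ⇒ $-4

cp R5, R5; decr R3; je $-4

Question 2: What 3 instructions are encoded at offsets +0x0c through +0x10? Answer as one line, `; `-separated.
off 0x0c: read 80 c7 as little → 0xc780
  top 5b → 0x18 → load [RR]
  [10:8] rd=7 = R7
  [7:5] rs=4 = R4
off 0x0e: read 1f 4b as little → 0x4b1f
  top 5b → 0x9 → li [RI]
  [10:8] rd=3 = R3
  [7:0] imm=31 = $31
off 0x10: read a6 e3 as little → 0xe3a6
  top 5b → 0x1c → shli [RI]
  [10:8] rd=3 = R3
  [7:0] imm=166 = $166

load R7, R4; li R3, $31; shli R3, $166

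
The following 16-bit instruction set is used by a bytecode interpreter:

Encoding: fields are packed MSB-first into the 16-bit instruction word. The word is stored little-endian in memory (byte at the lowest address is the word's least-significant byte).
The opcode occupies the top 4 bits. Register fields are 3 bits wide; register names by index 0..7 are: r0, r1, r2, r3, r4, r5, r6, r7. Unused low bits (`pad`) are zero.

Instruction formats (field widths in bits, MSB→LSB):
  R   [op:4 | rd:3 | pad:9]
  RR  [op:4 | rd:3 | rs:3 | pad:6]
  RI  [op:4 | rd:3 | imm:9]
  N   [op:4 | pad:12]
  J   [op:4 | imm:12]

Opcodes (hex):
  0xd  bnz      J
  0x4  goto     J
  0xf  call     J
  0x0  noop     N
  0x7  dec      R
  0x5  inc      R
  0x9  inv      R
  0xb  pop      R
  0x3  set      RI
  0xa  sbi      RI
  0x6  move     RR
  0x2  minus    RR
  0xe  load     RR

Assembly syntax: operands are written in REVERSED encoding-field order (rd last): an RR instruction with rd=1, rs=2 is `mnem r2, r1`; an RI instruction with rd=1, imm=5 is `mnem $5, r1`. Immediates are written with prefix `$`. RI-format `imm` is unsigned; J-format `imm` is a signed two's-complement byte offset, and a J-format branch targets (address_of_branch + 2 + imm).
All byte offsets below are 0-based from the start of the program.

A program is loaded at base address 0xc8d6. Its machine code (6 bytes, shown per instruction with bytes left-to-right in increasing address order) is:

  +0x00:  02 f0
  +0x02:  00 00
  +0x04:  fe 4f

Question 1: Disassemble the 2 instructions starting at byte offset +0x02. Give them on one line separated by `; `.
noop; goto $-2

[02] 00 00 → 0x0000
  top 4b → 0x0 → noop [N]
[04] fe 4f → 0x4ffe
  top 4b → 0x4 → goto [J]
  imm: (w>>0)&0xfff=0xffe (s12→-2) → $-2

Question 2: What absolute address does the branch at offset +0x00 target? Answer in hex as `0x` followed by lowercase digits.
off 0x00: read 02 f0 as little → 0xf002
  top 4b → 0xf → call [J]
  imm: (w>>0)&0xfff=0x2 → $2
  target = base 0xc8d6 + off 0x00 + 2 + imm 2 = 0xc8da

0xc8da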